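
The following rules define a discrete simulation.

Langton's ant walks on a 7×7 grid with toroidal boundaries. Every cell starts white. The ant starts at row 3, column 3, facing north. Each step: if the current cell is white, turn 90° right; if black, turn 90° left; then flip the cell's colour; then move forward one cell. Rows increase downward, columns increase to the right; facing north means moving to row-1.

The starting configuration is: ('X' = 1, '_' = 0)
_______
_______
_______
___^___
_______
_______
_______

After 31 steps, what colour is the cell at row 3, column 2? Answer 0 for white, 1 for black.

0

[0] _______
_______
_______
___^___
_______
_______
_______
[1] _______
_______
_______
___X>__
_______
_______
_______
[2] _______
_______
_______
___XX__
____v__
_______
_______
[3] _______
_______
_______
___XX__
___<X__
_______
_______
[4] _______
_______
_______
___^X__
___XX__
_______
_______
[5] _______
_______
_______
__<_X__
___XX__
_______
_______
[6] _______
_______
__^____
__X_X__
___XX__
_______
_______
[7] _______
_______
__X>___
__X_X__
___XX__
_______
_______
[8] _______
_______
__XX___
__XvX__
___XX__
_______
_______
[9] _______
_______
__XX___
__<XX__
___XX__
_______
_______
[10] _______
_______
__XX___
___XX__
__vXX__
_______
_______
[11] _______
_______
__XX___
___XX__
_<XXX__
_______
_______
[12] _______
_______
__XX___
_^_XX__
_XXXX__
_______
_______
[13] _______
_______
__XX___
_X>XX__
_XXXX__
_______
_______
[14] _______
_______
__XX___
_XXXX__
_XvXX__
_______
_______
[15] _______
_______
__XX___
_XXXX__
_X_>X__
_______
_______
[16] _______
_______
__XX___
_XX^X__
_X__X__
_______
_______
[17] _______
_______
__XX___
_X<_X__
_X__X__
_______
_______
[18] _______
_______
__XX___
_X__X__
_Xv_X__
_______
_______
[19] _______
_______
__XX___
_X__X__
_<X_X__
_______
_______
[20] _______
_______
__XX___
_X__X__
__X_X__
_v_____
_______
[21] _______
_______
__XX___
_X__X__
__X_X__
<X_____
_______
[22] _______
_______
__XX___
_X__X__
^_X_X__
XX_____
_______
[23] _______
_______
__XX___
_X__X__
X>X_X__
XX_____
_______
[24] _______
_______
__XX___
_X__X__
XXX_X__
Xv_____
_______
[25] _______
_______
__XX___
_X__X__
XXX_X__
X_>____
_______
[26] _______
_______
__XX___
_X__X__
XXX_X__
X_X____
__v____
[27] _______
_______
__XX___
_X__X__
XXX_X__
X_X____
_<X____
[28] _______
_______
__XX___
_X__X__
XXX_X__
X^X____
_XX____
[29] _______
_______
__XX___
_X__X__
XXX_X__
XX>____
_XX____
[30] _______
_______
__XX___
_X__X__
XX^_X__
XX_____
_XX____
[31] _______
_______
__XX___
_X__X__
X<__X__
XX_____
_XX____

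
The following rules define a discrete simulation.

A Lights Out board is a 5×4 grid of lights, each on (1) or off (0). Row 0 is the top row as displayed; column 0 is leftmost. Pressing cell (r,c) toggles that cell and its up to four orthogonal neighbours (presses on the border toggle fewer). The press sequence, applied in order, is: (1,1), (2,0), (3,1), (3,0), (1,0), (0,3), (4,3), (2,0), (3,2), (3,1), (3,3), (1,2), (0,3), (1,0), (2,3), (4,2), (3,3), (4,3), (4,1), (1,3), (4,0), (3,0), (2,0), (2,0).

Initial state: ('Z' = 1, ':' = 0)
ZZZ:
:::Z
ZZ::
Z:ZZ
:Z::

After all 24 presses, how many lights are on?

gen 0: ZZZ:
:::Z
ZZ::
Z:ZZ
:Z::
gen 1: Z:Z:
ZZZZ
Z:::
Z:ZZ
:Z::
gen 2: Z:Z:
:ZZZ
:Z::
::ZZ
:Z::
gen 3: Z:Z:
:ZZZ
::::
ZZ:Z
::::
gen 4: Z:Z:
:ZZZ
Z:::
:::Z
Z:::
gen 5: ::Z:
Z:ZZ
::::
:::Z
Z:::
gen 6: :::Z
Z:Z:
::::
:::Z
Z:::
gen 7: :::Z
Z:Z:
::::
::::
Z:ZZ
gen 8: :::Z
::Z:
ZZ::
Z:::
Z:ZZ
gen 9: :::Z
::Z:
ZZZ:
ZZZZ
Z::Z
gen 10: :::Z
::Z:
Z:Z:
:::Z
ZZ:Z
gen 11: :::Z
::Z:
Z:ZZ
::Z:
ZZ::
gen 12: ::ZZ
:Z:Z
Z::Z
::Z:
ZZ::
gen 13: ::::
:Z::
Z::Z
::Z:
ZZ::
gen 14: Z:::
Z:::
:::Z
::Z:
ZZ::
gen 15: Z:::
Z::Z
::Z:
::ZZ
ZZ::
gen 16: Z:::
Z::Z
::Z:
:::Z
Z:ZZ
gen 17: Z:::
Z::Z
::ZZ
::Z:
Z:Z:
gen 18: Z:::
Z::Z
::ZZ
::ZZ
Z::Z
gen 19: Z:::
Z::Z
::ZZ
:ZZZ
:ZZZ
gen 20: Z::Z
Z:Z:
::Z:
:ZZZ
:ZZZ
gen 21: Z::Z
Z:Z:
::Z:
ZZZZ
Z:ZZ
gen 22: Z::Z
Z:Z:
Z:Z:
::ZZ
::ZZ
gen 23: Z::Z
::Z:
:ZZ:
Z:ZZ
::ZZ
gen 24: Z::Z
Z:Z:
Z:Z:
::ZZ
::ZZ

10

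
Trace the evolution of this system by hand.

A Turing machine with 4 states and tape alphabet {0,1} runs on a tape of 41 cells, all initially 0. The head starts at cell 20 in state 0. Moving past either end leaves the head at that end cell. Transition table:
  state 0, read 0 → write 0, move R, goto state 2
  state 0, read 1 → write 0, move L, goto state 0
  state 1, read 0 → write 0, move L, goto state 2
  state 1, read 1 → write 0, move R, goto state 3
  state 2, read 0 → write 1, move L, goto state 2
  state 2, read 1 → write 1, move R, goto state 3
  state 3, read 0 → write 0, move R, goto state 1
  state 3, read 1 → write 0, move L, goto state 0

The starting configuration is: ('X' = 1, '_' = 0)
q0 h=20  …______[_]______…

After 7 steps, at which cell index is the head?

15

[0] q0 h=20  …______[_]______…
[1] q2 h=21  …______[_]______…
[2] q2 h=20  …______[_]X_____…
[3] q2 h=19  …______[_]XX____…
[4] q2 h=18  …______[_]XXX___…
[5] q2 h=17  …______[_]XXXX__…
[6] q2 h=16  …______[_]XXXXX_…
[7] q2 h=15  …______[_]XXXXXX…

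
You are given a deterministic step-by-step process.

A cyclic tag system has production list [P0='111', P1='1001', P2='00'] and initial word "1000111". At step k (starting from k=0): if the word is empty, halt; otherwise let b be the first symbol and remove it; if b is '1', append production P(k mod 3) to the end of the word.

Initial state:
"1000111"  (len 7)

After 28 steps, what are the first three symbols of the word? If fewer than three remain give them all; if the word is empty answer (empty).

100

step 0: "1000111"  (len 7)
step 1: "000111111"  (len 9)
step 2: "00111111"  (len 8)
step 3: "0111111"  (len 7)
step 4: "111111"  (len 6)
step 5: "111111001"  (len 9)
step 6: "1111100100"  (len 10)
step 7: "111100100111"  (len 12)
step 8: "111001001111001"  (len 15)
step 9: "1100100111100100"  (len 16)
step 10: "100100111100100111"  (len 18)
step 11: "001001111001001111001"  (len 21)
step 12: "01001111001001111001"  (len 20)
step 13: "1001111001001111001"  (len 19)
step 14: "0011110010011110011001"  (len 22)
step 15: "011110010011110011001"  (len 21)
step 16: "11110010011110011001"  (len 20)
step 17: "11100100111100110011001"  (len 23)
step 18: "110010011110011001100100"  (len 24)
step 19: "10010011110011001100100111"  (len 26)
step 20: "00100111100110011001001111001"  (len 29)
step 21: "0100111100110011001001111001"  (len 28)
step 22: "100111100110011001001111001"  (len 27)
step 23: "001111001100110010011110011001"  (len 30)
step 24: "01111001100110010011110011001"  (len 29)
step 25: "1111001100110010011110011001"  (len 28)
step 26: "1110011001100100111100110011001"  (len 31)
step 27: "11001100110010011110011001100100"  (len 32)
step 28: "1001100110010011110011001100100111"  (len 34)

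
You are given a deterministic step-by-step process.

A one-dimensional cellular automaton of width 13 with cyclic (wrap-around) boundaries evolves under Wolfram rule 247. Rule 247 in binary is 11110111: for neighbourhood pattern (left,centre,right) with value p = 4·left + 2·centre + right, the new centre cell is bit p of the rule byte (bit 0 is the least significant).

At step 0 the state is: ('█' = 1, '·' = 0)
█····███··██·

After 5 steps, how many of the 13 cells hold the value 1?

0) █····███··██·
1) █████·████·██
2) ██████·████·█
3) ███████·████·
4) ·███████·████
5) █·███████·███

11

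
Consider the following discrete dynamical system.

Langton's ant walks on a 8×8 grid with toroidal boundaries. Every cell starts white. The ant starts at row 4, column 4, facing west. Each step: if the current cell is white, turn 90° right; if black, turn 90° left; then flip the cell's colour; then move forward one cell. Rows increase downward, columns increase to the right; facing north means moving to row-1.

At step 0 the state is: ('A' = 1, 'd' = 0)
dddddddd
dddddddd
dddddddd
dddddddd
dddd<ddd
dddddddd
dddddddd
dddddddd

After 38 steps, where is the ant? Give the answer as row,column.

5,7

step 0: dddddddd
dddddddd
dddddddd
dddddddd
dddd<ddd
dddddddd
dddddddd
dddddddd
step 1: dddddddd
dddddddd
dddddddd
dddd^ddd
ddddAddd
dddddddd
dddddddd
dddddddd
step 2: dddddddd
dddddddd
dddddddd
ddddA>dd
ddddAddd
dddddddd
dddddddd
dddddddd
step 3: dddddddd
dddddddd
dddddddd
ddddAAdd
ddddAvdd
dddddddd
dddddddd
dddddddd
step 4: dddddddd
dddddddd
dddddddd
ddddAAdd
dddd<Add
dddddddd
dddddddd
dddddddd
step 5: dddddddd
dddddddd
dddddddd
ddddAAdd
dddddAdd
ddddvddd
dddddddd
dddddddd
step 6: dddddddd
dddddddd
dddddddd
ddddAAdd
dddddAdd
ddd<Addd
dddddddd
dddddddd
step 7: dddddddd
dddddddd
dddddddd
ddddAAdd
ddd^dAdd
dddAAddd
dddddddd
dddddddd
step 8: dddddddd
dddddddd
dddddddd
ddddAAdd
dddA>Add
dddAAddd
dddddddd
dddddddd
step 9: dddddddd
dddddddd
dddddddd
ddddAAdd
dddAAAdd
dddAvddd
dddddddd
dddddddd
step 10: dddddddd
dddddddd
dddddddd
ddddAAdd
dddAAAdd
dddAd>dd
dddddddd
dddddddd
step 11: dddddddd
dddddddd
dddddddd
ddddAAdd
dddAAAdd
dddAdAdd
dddddvdd
dddddddd
step 12: dddddddd
dddddddd
dddddddd
ddddAAdd
dddAAAdd
dddAdAdd
dddd<Add
dddddddd
step 13: dddddddd
dddddddd
dddddddd
ddddAAdd
dddAAAdd
dddA^Add
ddddAAdd
dddddddd
step 14: dddddddd
dddddddd
dddddddd
ddddAAdd
dddAAAdd
dddAA>dd
ddddAAdd
dddddddd
step 15: dddddddd
dddddddd
dddddddd
ddddAAdd
dddAA^dd
dddAAddd
ddddAAdd
dddddddd
step 16: dddddddd
dddddddd
dddddddd
ddddAAdd
dddA<ddd
dddAAddd
ddddAAdd
dddddddd
step 17: dddddddd
dddddddd
dddddddd
ddddAAdd
dddAdddd
dddAvddd
ddddAAdd
dddddddd
step 18: dddddddd
dddddddd
dddddddd
ddddAAdd
dddAdddd
dddAd>dd
ddddAAdd
dddddddd
step 19: dddddddd
dddddddd
dddddddd
ddddAAdd
dddAdddd
dddAdAdd
ddddAvdd
dddddddd
step 20: dddddddd
dddddddd
dddddddd
ddddAAdd
dddAdddd
dddAdAdd
ddddAd>d
dddddddd
step 21: dddddddd
dddddddd
dddddddd
ddddAAdd
dddAdddd
dddAdAdd
ddddAdAd
ddddddvd
step 22: dddddddd
dddddddd
dddddddd
ddddAAdd
dddAdddd
dddAdAdd
ddddAdAd
ddddd<Ad
step 23: dddddddd
dddddddd
dddddddd
ddddAAdd
dddAdddd
dddAdAdd
ddddA^Ad
dddddAAd
step 24: dddddddd
dddddddd
dddddddd
ddddAAdd
dddAdddd
dddAdAdd
ddddAA>d
dddddAAd
step 25: dddddddd
dddddddd
dddddddd
ddddAAdd
dddAdddd
dddAdA^d
ddddAAdd
dddddAAd
step 26: dddddddd
dddddddd
dddddddd
ddddAAdd
dddAdddd
dddAdAA>
ddddAAdd
dddddAAd
step 27: dddddddd
dddddddd
dddddddd
ddddAAdd
dddAdddd
dddAdAAA
ddddAAdv
dddddAAd
step 28: dddddddd
dddddddd
dddddddd
ddddAAdd
dddAdddd
dddAdAAA
ddddAA<A
dddddAAd
step 29: dddddddd
dddddddd
dddddddd
ddddAAdd
dddAdddd
dddAdA^A
ddddAAAA
dddddAAd
step 30: dddddddd
dddddddd
dddddddd
ddddAAdd
dddAdddd
dddAd<dA
ddddAAAA
dddddAAd
step 31: dddddddd
dddddddd
dddddddd
ddddAAdd
dddAdddd
dddAdddA
ddddAvAA
dddddAAd
step 32: dddddddd
dddddddd
dddddddd
ddddAAdd
dddAdddd
dddAdddA
ddddAd>A
dddddAAd
step 33: dddddddd
dddddddd
dddddddd
ddddAAdd
dddAdddd
dddAdd^A
ddddAddA
dddddAAd
step 34: dddddddd
dddddddd
dddddddd
ddddAAdd
dddAdddd
dddAddA>
ddddAddA
dddddAAd
step 35: dddddddd
dddddddd
dddddddd
ddddAAdd
dddAddd^
dddAddAd
ddddAddA
dddddAAd
step 36: dddddddd
dddddddd
dddddddd
ddddAAdd
>ddAdddA
dddAddAd
ddddAddA
dddddAAd
step 37: dddddddd
dddddddd
dddddddd
ddddAAdd
AddAdddA
vddAddAd
ddddAddA
dddddAAd
step 38: dddddddd
dddddddd
dddddddd
ddddAAdd
AddAdddA
AddAddA<
ddddAddA
dddddAAd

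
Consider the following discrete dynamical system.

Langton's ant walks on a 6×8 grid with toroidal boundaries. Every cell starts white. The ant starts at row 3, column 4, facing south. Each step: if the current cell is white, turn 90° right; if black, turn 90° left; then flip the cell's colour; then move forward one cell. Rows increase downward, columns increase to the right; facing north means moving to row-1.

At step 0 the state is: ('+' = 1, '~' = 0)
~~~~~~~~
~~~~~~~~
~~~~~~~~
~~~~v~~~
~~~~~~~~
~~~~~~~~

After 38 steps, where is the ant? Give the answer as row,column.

step 0: ~~~~~~~~
~~~~~~~~
~~~~~~~~
~~~~v~~~
~~~~~~~~
~~~~~~~~
step 1: ~~~~~~~~
~~~~~~~~
~~~~~~~~
~~~<+~~~
~~~~~~~~
~~~~~~~~
step 2: ~~~~~~~~
~~~~~~~~
~~~^~~~~
~~~++~~~
~~~~~~~~
~~~~~~~~
step 3: ~~~~~~~~
~~~~~~~~
~~~+>~~~
~~~++~~~
~~~~~~~~
~~~~~~~~
step 4: ~~~~~~~~
~~~~~~~~
~~~++~~~
~~~+v~~~
~~~~~~~~
~~~~~~~~
step 5: ~~~~~~~~
~~~~~~~~
~~~++~~~
~~~+~>~~
~~~~~~~~
~~~~~~~~
step 6: ~~~~~~~~
~~~~~~~~
~~~++~~~
~~~+~+~~
~~~~~v~~
~~~~~~~~
step 7: ~~~~~~~~
~~~~~~~~
~~~++~~~
~~~+~+~~
~~~~<+~~
~~~~~~~~
step 8: ~~~~~~~~
~~~~~~~~
~~~++~~~
~~~+^+~~
~~~~++~~
~~~~~~~~
step 9: ~~~~~~~~
~~~~~~~~
~~~++~~~
~~~++>~~
~~~~++~~
~~~~~~~~
step 10: ~~~~~~~~
~~~~~~~~
~~~++^~~
~~~++~~~
~~~~++~~
~~~~~~~~
step 11: ~~~~~~~~
~~~~~~~~
~~~+++>~
~~~++~~~
~~~~++~~
~~~~~~~~
step 12: ~~~~~~~~
~~~~~~~~
~~~++++~
~~~++~v~
~~~~++~~
~~~~~~~~
step 13: ~~~~~~~~
~~~~~~~~
~~~++++~
~~~++<+~
~~~~++~~
~~~~~~~~
step 14: ~~~~~~~~
~~~~~~~~
~~~++^+~
~~~++++~
~~~~++~~
~~~~~~~~
step 15: ~~~~~~~~
~~~~~~~~
~~~+<~+~
~~~++++~
~~~~++~~
~~~~~~~~
step 16: ~~~~~~~~
~~~~~~~~
~~~+~~+~
~~~+v++~
~~~~++~~
~~~~~~~~
step 17: ~~~~~~~~
~~~~~~~~
~~~+~~+~
~~~+~>+~
~~~~++~~
~~~~~~~~
step 18: ~~~~~~~~
~~~~~~~~
~~~+~^+~
~~~+~~+~
~~~~++~~
~~~~~~~~
step 19: ~~~~~~~~
~~~~~~~~
~~~+~+>~
~~~+~~+~
~~~~++~~
~~~~~~~~
step 20: ~~~~~~~~
~~~~~~^~
~~~+~+~~
~~~+~~+~
~~~~++~~
~~~~~~~~
step 21: ~~~~~~~~
~~~~~~+>
~~~+~+~~
~~~+~~+~
~~~~++~~
~~~~~~~~
step 22: ~~~~~~~~
~~~~~~++
~~~+~+~v
~~~+~~+~
~~~~++~~
~~~~~~~~
step 23: ~~~~~~~~
~~~~~~++
~~~+~+<+
~~~+~~+~
~~~~++~~
~~~~~~~~
step 24: ~~~~~~~~
~~~~~~^+
~~~+~+++
~~~+~~+~
~~~~++~~
~~~~~~~~
step 25: ~~~~~~~~
~~~~~<~+
~~~+~+++
~~~+~~+~
~~~~++~~
~~~~~~~~
step 26: ~~~~~^~~
~~~~~+~+
~~~+~+++
~~~+~~+~
~~~~++~~
~~~~~~~~
step 27: ~~~~~+>~
~~~~~+~+
~~~+~+++
~~~+~~+~
~~~~++~~
~~~~~~~~
step 28: ~~~~~++~
~~~~~+v+
~~~+~+++
~~~+~~+~
~~~~++~~
~~~~~~~~
step 29: ~~~~~++~
~~~~~<++
~~~+~+++
~~~+~~+~
~~~~++~~
~~~~~~~~
step 30: ~~~~~++~
~~~~~~++
~~~+~v++
~~~+~~+~
~~~~++~~
~~~~~~~~
step 31: ~~~~~++~
~~~~~~++
~~~+~~>+
~~~+~~+~
~~~~++~~
~~~~~~~~
step 32: ~~~~~++~
~~~~~~^+
~~~+~~~+
~~~+~~+~
~~~~++~~
~~~~~~~~
step 33: ~~~~~++~
~~~~~<~+
~~~+~~~+
~~~+~~+~
~~~~++~~
~~~~~~~~
step 34: ~~~~~^+~
~~~~~+~+
~~~+~~~+
~~~+~~+~
~~~~++~~
~~~~~~~~
step 35: ~~~~<~+~
~~~~~+~+
~~~+~~~+
~~~+~~+~
~~~~++~~
~~~~~~~~
step 36: ~~~~+~+~
~~~~~+~+
~~~+~~~+
~~~+~~+~
~~~~++~~
~~~~^~~~
step 37: ~~~~+~+~
~~~~~+~+
~~~+~~~+
~~~+~~+~
~~~~++~~
~~~~+>~~
step 38: ~~~~+v+~
~~~~~+~+
~~~+~~~+
~~~+~~+~
~~~~++~~
~~~~++~~

0,5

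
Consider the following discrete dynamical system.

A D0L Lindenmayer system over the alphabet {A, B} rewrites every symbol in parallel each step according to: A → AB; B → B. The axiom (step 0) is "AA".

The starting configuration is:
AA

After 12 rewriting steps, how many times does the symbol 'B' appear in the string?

[0] AA
[1] ABAB
[2] ABBABB
[3] ABBBABBB
[4] ABBBBABBBB
[5] ABBBBBABBBBB
[6] ABBBBBBABBBBBB
[7] ABBBBBBBABBBBBBB
[8] ABBBBBBBBABBBBBBBB
[9] ABBBBBBBBBABBBBBBBBB
[10] ABBBBBBBBBBABBBBBBBBBB
[11] ABBBBBBBBBBBABBBBBBBBBBB
[12] ABBBBBBBBBBBBABBBBBBBBBBBB

24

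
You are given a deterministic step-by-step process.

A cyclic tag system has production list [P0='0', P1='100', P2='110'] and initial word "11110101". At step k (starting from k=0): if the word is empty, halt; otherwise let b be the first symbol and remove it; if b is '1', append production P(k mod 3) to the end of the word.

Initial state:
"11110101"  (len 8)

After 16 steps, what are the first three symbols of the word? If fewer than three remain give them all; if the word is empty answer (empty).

110

[0] "11110101"  (len 8)
[1] "11101010"  (len 8)
[2] "1101010100"  (len 10)
[3] "101010100110"  (len 12)
[4] "010101001100"  (len 12)
[5] "10101001100"  (len 11)
[6] "0101001100110"  (len 13)
[7] "101001100110"  (len 12)
[8] "01001100110100"  (len 14)
[9] "1001100110100"  (len 13)
[10] "0011001101000"  (len 13)
[11] "011001101000"  (len 12)
[12] "11001101000"  (len 11)
[13] "10011010000"  (len 11)
[14] "0011010000100"  (len 13)
[15] "011010000100"  (len 12)
[16] "11010000100"  (len 11)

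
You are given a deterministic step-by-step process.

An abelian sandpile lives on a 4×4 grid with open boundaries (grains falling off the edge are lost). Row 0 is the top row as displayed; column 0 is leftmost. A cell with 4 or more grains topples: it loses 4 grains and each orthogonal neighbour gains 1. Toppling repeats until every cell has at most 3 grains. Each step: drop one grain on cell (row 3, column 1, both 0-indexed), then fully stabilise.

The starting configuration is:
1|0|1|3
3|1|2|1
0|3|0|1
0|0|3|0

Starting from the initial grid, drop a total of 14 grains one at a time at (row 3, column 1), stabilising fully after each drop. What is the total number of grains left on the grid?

26

t=0: 1|0|1|3
3|1|2|1
0|3|0|1
0|0|3|0
t=1: 1|0|1|3
3|1|2|1
0|3|0|1
0|1|3|0
t=2: 1|0|1|3
3|1|2|1
0|3|0|1
0|2|3|0
t=3: 1|0|1|3
3|1|2|1
0|3|0|1
0|3|3|0
t=4: 1|0|1|3
3|2|2|1
1|0|2|1
1|2|0|1
t=5: 1|0|1|3
3|2|2|1
1|0|2|1
1|3|0|1
t=6: 1|0|1|3
3|2|2|1
1|1|2|1
2|0|1|1
t=7: 1|0|1|3
3|2|2|1
1|1|2|1
2|1|1|1
t=8: 1|0|1|3
3|2|2|1
1|1|2|1
2|2|1|1
t=9: 1|0|1|3
3|2|2|1
1|1|2|1
2|3|1|1
t=10: 1|0|1|3
3|2|2|1
1|2|2|1
3|0|2|1
t=11: 1|0|1|3
3|2|2|1
1|2|2|1
3|1|2|1
t=12: 1|0|1|3
3|2|2|1
1|2|2|1
3|2|2|1
t=13: 1|0|1|3
3|2|2|1
1|2|2|1
3|3|2|1
t=14: 1|0|1|3
3|2|2|1
2|3|2|1
0|1|3|1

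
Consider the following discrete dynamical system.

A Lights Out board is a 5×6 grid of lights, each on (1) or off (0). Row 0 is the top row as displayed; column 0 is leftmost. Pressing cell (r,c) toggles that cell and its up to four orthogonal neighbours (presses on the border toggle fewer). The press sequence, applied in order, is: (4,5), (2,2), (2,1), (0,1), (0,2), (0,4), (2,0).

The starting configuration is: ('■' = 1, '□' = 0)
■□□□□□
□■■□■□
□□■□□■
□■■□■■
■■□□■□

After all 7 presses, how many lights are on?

t=0: ■□□□□□
□■■□■□
□□■□□■
□■■□■■
■■□□■□
t=1: ■□□□□□
□■■□■□
□□■□□■
□■■□■□
■■□□□■
t=2: ■□□□□□
□■□□■□
□■□■□■
□■□□■□
■■□□□■
t=3: ■□□□□□
□□□□■□
■□■■□■
□□□□■□
■■□□□■
t=4: □■■□□□
□■□□■□
■□■■□■
□□□□■□
■■□□□■
t=5: □□□■□□
□■■□■□
■□■■□■
□□□□■□
■■□□□■
t=6: □□□□■■
□■■□□□
■□■■□■
□□□□■□
■■□□□■
t=7: □□□□■■
■■■□□□
□■■■□■
■□□□■□
■■□□□■

14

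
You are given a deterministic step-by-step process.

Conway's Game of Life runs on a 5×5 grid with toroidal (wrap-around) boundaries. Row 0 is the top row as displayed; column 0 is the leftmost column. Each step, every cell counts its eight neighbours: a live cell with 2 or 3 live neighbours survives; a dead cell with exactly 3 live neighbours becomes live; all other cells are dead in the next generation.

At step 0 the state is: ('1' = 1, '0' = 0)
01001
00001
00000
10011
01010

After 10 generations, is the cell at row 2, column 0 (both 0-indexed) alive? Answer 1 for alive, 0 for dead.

k=0  01001
00001
00000
10011
01010
k=1  00111
10000
10010
10111
01010
k=2  11111
11100
10110
10000
01000
k=3  00011
00000
10110
10101
00010
k=4  00011
00100
10110
10100
10100
k=5  01111
01100
00111
10100
10100
k=6  00001
00000
10001
10100
10000
k=7  00000
10001
11001
10000
11001
k=8  01000
01001
01000
00000
11001
k=9  01101
01100
10000
01000
11000
k=10  00010
00110
10100
01000
00000

1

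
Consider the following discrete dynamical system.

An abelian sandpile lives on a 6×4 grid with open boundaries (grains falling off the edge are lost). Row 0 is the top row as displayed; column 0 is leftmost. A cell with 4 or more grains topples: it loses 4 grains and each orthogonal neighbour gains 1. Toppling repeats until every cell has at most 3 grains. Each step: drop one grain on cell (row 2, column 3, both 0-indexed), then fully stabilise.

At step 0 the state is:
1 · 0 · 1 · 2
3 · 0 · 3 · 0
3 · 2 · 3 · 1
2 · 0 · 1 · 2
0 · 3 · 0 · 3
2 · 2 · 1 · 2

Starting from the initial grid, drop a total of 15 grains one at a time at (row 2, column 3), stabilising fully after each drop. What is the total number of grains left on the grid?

k=0  1 · 0 · 1 · 2
3 · 0 · 3 · 0
3 · 2 · 3 · 1
2 · 0 · 1 · 2
0 · 3 · 0 · 3
2 · 2 · 1 · 2
k=1  1 · 0 · 1 · 2
3 · 0 · 3 · 0
3 · 2 · 3 · 2
2 · 0 · 1 · 2
0 · 3 · 0 · 3
2 · 2 · 1 · 2
k=2  1 · 0 · 1 · 2
3 · 0 · 3 · 0
3 · 2 · 3 · 3
2 · 0 · 1 · 2
0 · 3 · 0 · 3
2 · 2 · 1 · 2
k=3  1 · 0 · 2 · 2
3 · 1 · 0 · 2
3 · 3 · 1 · 1
2 · 0 · 2 · 3
0 · 3 · 0 · 3
2 · 2 · 1 · 2
k=4  1 · 0 · 2 · 2
3 · 1 · 0 · 2
3 · 3 · 1 · 2
2 · 0 · 2 · 3
0 · 3 · 0 · 3
2 · 2 · 1 · 2
k=5  1 · 0 · 2 · 2
3 · 1 · 0 · 2
3 · 3 · 1 · 3
2 · 0 · 2 · 3
0 · 3 · 0 · 3
2 · 2 · 1 · 2
k=6  1 · 0 · 2 · 2
3 · 1 · 0 · 3
3 · 3 · 2 · 1
2 · 0 · 3 · 1
0 · 3 · 1 · 0
2 · 2 · 1 · 3
k=7  1 · 0 · 2 · 2
3 · 1 · 0 · 3
3 · 3 · 2 · 2
2 · 0 · 3 · 1
0 · 3 · 1 · 0
2 · 2 · 1 · 3
k=8  1 · 0 · 2 · 2
3 · 1 · 0 · 3
3 · 3 · 2 · 3
2 · 0 · 3 · 1
0 · 3 · 1 · 0
2 · 2 · 1 · 3
k=9  1 · 0 · 2 · 3
3 · 1 · 1 · 0
3 · 3 · 3 · 1
2 · 0 · 3 · 2
0 · 3 · 1 · 0
2 · 2 · 1 · 3
k=10  1 · 0 · 2 · 3
3 · 1 · 1 · 0
3 · 3 · 3 · 2
2 · 0 · 3 · 2
0 · 3 · 1 · 0
2 · 2 · 1 · 3
k=11  1 · 0 · 2 · 3
3 · 1 · 1 · 0
3 · 3 · 3 · 3
2 · 0 · 3 · 2
0 · 3 · 1 · 0
2 · 2 · 1 · 3
k=12  2 · 0 · 2 · 3
0 · 3 · 2 · 1
1 · 1 · 2 · 2
3 · 2 · 1 · 0
0 · 3 · 2 · 1
2 · 2 · 1 · 3
k=13  2 · 0 · 2 · 3
0 · 3 · 2 · 1
1 · 1 · 2 · 3
3 · 2 · 1 · 0
0 · 3 · 2 · 1
2 · 2 · 1 · 3
k=14  2 · 0 · 2 · 3
0 · 3 · 2 · 2
1 · 1 · 3 · 0
3 · 2 · 1 · 1
0 · 3 · 2 · 1
2 · 2 · 1 · 3
k=15  2 · 0 · 2 · 3
0 · 3 · 2 · 2
1 · 1 · 3 · 1
3 · 2 · 1 · 1
0 · 3 · 2 · 1
2 · 2 · 1 · 3

41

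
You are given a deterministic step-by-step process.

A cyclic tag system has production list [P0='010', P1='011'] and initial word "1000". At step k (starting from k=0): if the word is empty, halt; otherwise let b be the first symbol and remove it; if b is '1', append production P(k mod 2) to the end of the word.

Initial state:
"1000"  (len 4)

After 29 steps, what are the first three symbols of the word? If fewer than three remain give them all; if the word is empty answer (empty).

100

0) "1000"  (len 4)
1) "000010"  (len 6)
2) "00010"  (len 5)
3) "0010"  (len 4)
4) "010"  (len 3)
5) "10"  (len 2)
6) "0011"  (len 4)
7) "011"  (len 3)
8) "11"  (len 2)
9) "1010"  (len 4)
10) "010011"  (len 6)
11) "10011"  (len 5)
12) "0011011"  (len 7)
13) "011011"  (len 6)
14) "11011"  (len 5)
15) "1011010"  (len 7)
16) "011010011"  (len 9)
17) "11010011"  (len 8)
18) "1010011011"  (len 10)
19) "010011011010"  (len 12)
20) "10011011010"  (len 11)
21) "0011011010010"  (len 13)
22) "011011010010"  (len 12)
23) "11011010010"  (len 11)
24) "1011010010011"  (len 13)
25) "011010010011010"  (len 15)
26) "11010010011010"  (len 14)
27) "1010010011010010"  (len 16)
28) "010010011010010011"  (len 18)
29) "10010011010010011"  (len 17)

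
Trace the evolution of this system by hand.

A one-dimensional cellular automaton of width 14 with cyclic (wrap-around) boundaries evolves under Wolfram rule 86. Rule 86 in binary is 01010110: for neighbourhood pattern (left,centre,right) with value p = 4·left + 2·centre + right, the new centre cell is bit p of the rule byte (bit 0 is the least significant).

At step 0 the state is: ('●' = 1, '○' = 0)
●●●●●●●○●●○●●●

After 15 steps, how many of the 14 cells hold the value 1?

6

k=0  ●●●●●●●○●●○●●●
k=1  ○○○○○○●○○●○○○○
k=2  ○○○○○●●●●●●○○○
k=3  ○○○○●○○○○○●●○○
k=4  ○○○●●●○○○●○●●○
k=5  ○○●○○●●○●●○○●●
k=6  ●●●●●○●○○●●●○●
k=7  ○○○○●○●●●○○●○○
k=8  ○○○●●○○○●●●●●○
k=9  ○○●○●●○●○○○○●●
k=10  ●●●○○●○●●○○●○●
k=11  ○○●●●●○○●●●●○○
k=12  ○●○○○●●●○○○●●○
k=13  ●●●○●○○●●○●○●●
k=14  ○○●○●●●○●○●○○○
k=15  ○●●○○○●○●○●●○○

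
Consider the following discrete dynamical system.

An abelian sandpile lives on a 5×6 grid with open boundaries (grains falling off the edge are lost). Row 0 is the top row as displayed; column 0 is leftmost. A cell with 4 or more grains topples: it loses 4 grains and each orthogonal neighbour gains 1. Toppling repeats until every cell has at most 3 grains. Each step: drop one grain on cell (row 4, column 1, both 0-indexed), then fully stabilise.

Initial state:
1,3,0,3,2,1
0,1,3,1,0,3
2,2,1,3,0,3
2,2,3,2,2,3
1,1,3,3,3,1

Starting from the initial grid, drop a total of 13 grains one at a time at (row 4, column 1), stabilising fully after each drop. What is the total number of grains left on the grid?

53

step 0: 1,3,0,3,2,1
0,1,3,1,0,3
2,2,1,3,0,3
2,2,3,2,2,3
1,1,3,3,3,1
step 1: 1,3,0,3,2,1
0,1,3,1,0,3
2,2,1,3,0,3
2,2,3,2,2,3
1,2,3,3,3,1
step 2: 1,3,0,3,2,1
0,1,3,1,0,3
2,2,1,3,0,3
2,2,3,2,2,3
1,3,3,3,3,1
step 3: 1,3,0,3,2,2
0,1,3,2,1,0
2,3,3,0,3,1
3,0,2,2,1,1
2,2,2,2,1,3
step 4: 1,3,0,3,2,2
0,1,3,2,1,0
2,3,3,0,3,1
3,0,2,2,1,1
2,3,2,2,1,3
step 5: 1,3,0,3,2,2
0,1,3,2,1,0
2,3,3,0,3,1
3,1,2,2,1,1
3,0,3,2,1,3
step 6: 1,3,0,3,2,2
0,1,3,2,1,0
2,3,3,0,3,1
3,1,2,2,1,1
3,1,3,2,1,3
step 7: 1,3,0,3,2,2
0,1,3,2,1,0
2,3,3,0,3,1
3,1,2,2,1,1
3,2,3,2,1,3
step 8: 1,3,0,3,2,2
0,1,3,2,1,0
2,3,3,0,3,1
3,1,2,2,1,1
3,3,3,2,1,3
step 9: 1,3,0,3,2,2
0,1,3,2,1,0
3,3,3,0,3,1
0,3,3,2,1,1
1,2,0,3,1,3
step 10: 1,3,0,3,2,2
0,1,3,2,1,0
3,3,3,0,3,1
0,3,3,2,1,1
1,3,0,3,1,3
step 11: 1,3,1,3,2,2
1,3,0,3,1,0
0,2,2,1,3,1
2,2,1,3,1,1
2,1,2,3,1,3
step 12: 1,3,1,3,2,2
1,3,0,3,1,0
0,2,2,1,3,1
2,2,1,3,1,1
2,2,2,3,1,3
step 13: 1,3,1,3,2,2
1,3,0,3,1,0
0,2,2,1,3,1
2,2,1,3,1,1
2,3,2,3,1,3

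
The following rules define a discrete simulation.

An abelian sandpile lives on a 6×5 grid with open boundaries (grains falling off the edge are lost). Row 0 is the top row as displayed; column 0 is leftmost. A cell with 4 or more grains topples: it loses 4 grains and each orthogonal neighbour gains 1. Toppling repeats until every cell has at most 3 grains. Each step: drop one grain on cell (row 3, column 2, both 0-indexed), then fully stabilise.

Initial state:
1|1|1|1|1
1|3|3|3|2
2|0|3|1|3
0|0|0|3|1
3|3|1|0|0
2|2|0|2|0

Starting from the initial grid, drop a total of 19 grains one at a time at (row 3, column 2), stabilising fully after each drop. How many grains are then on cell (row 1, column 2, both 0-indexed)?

[0] 1|1|1|1|1
1|3|3|3|2
2|0|3|1|3
0|0|0|3|1
3|3|1|0|0
2|2|0|2|0
[1] 1|1|1|1|1
1|3|3|3|2
2|0|3|1|3
0|0|1|3|1
3|3|1|0|0
2|2|0|2|0
[2] 1|1|1|1|1
1|3|3|3|2
2|0|3|1|3
0|0|2|3|1
3|3|1|0|0
2|2|0|2|0
[3] 1|1|1|1|1
1|3|3|3|2
2|0|3|1|3
0|0|3|3|1
3|3|1|0|0
2|2|0|2|0
[4] 1|2|2|2|2
2|0|2|2|0
2|2|2|1|1
0|1|2|1|3
3|3|2|1|0
2|2|0|2|0
[5] 1|2|2|2|2
2|0|2|2|0
2|2|2|1|1
0|1|3|1|3
3|3|2|1|0
2|2|0|2|0
[6] 1|2|2|2|2
2|0|2|2|0
2|2|3|1|1
0|2|0|2|3
3|3|3|1|0
2|2|0|2|0
[7] 1|2|2|2|2
2|0|2|2|0
2|2|3|1|1
0|2|1|2|3
3|3|3|1|0
2|2|0|2|0
[8] 1|2|2|2|2
2|0|2|2|0
2|2|3|1|1
0|2|2|2|3
3|3|3|1|0
2|2|0|2|0
[9] 1|2|2|2|2
2|0|2|2|0
2|2|3|1|1
0|2|3|2|3
3|3|3|1|0
2|2|0|2|0
[10] 1|2|2|2|2
2|1|3|2|0
3|0|1|2|1
2|1|3|3|3
0|2|1|2|0
3|3|1|2|0
[11] 1|2|2|2|2
2|1|3|2|0
3|0|2|3|2
2|2|1|1|0
0|2|2|3|1
3|3|1|2|0
[12] 1|2|2|2|2
2|1|3|2|0
3|0|2|3|2
2|2|2|1|0
0|2|2|3|1
3|3|1|2|0
[13] 1|2|2|2|2
2|1|3|2|0
3|0|2|3|2
2|2|3|1|0
0|2|2|3|1
3|3|1|2|0
[14] 1|2|2|2|2
2|1|3|2|0
3|0|3|3|2
2|3|0|2|0
0|2|3|3|1
3|3|1|2|0
[15] 1|2|2|2|2
2|1|3|2|0
3|0|3|3|2
2|3|1|2|0
0|2|3|3|1
3|3|1|2|0
[16] 1|2|2|2|2
2|1|3|2|0
3|0|3|3|2
2|3|2|2|0
0|2|3|3|1
3|3|1|2|0
[17] 1|2|2|2|2
2|1|3|2|0
3|0|3|3|2
2|3|3|2|0
0|2|3|3|1
3|3|1|2|0
[18] 1|2|3|3|2
2|2|1|0|1
3|2|3|2|3
3|2|0|2|1
2|1|3|1|2
0|1|3|3|0
[19] 1|2|3|3|2
2|2|1|0|1
3|2|3|2|3
3|2|1|2|1
2|1|3|1|2
0|1|3|3|0

1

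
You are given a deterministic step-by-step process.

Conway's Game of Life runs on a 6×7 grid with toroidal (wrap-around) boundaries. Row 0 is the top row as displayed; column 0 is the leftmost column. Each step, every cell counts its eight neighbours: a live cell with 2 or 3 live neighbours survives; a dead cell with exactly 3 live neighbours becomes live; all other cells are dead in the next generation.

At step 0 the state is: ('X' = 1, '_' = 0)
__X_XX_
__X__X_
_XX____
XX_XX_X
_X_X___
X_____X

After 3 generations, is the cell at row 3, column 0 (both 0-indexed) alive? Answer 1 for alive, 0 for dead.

[0] __X_XX_
__X__X_
_XX____
XX_XX_X
_X_X___
X_____X
[1] _X_XXX_
__X_XX_
____XXX
___XX__
_X_XXX_
XXXXXXX
[2] _______
__X____
______X
__X___X
_X_____
_______
[3] _______
_______
_______
X______
_______
_______

1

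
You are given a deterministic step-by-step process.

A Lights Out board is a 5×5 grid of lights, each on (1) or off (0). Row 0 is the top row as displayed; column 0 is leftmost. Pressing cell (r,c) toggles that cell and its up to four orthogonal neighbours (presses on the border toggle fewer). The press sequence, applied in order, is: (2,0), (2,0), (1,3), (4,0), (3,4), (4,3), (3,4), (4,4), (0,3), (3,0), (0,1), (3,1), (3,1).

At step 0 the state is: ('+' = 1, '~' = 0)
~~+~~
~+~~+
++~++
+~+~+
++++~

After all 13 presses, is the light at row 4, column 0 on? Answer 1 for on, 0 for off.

1

step 0: ~~+~~
~+~~+
++~++
+~+~+
++++~
step 1: ~~+~~
++~~+
~~~++
~~+~+
++++~
step 2: ~~+~~
~+~~+
++~++
+~+~+
++++~
step 3: ~~++~
~+++~
++~~+
+~+~+
++++~
step 4: ~~++~
~+++~
++~~+
~~+~+
~~++~
step 5: ~~++~
~+++~
++~~~
~~++~
~~+++
step 6: ~~++~
~+++~
++~~~
~~+~~
~~~~~
step 7: ~~++~
~+++~
++~~+
~~+++
~~~~+
step 8: ~~++~
~+++~
++~~+
~~++~
~~~+~
step 9: ~~~~+
~++~~
++~~+
~~++~
~~~+~
step 10: ~~~~+
~++~~
~+~~+
++++~
+~~+~
step 11: +++~+
~~+~~
~+~~+
++++~
+~~+~
step 12: +++~+
~~+~~
~~~~+
~~~+~
++~+~
step 13: +++~+
~~+~~
~+~~+
++++~
+~~+~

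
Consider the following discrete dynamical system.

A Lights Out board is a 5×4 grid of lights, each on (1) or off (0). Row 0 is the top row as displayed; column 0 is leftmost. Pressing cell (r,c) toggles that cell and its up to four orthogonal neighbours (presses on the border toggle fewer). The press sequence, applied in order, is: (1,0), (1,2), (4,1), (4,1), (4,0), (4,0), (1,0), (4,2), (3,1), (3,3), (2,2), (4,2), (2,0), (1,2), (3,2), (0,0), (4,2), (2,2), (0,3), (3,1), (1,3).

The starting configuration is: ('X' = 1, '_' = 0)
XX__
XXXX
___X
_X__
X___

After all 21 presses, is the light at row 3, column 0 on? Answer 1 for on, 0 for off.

step 0: XX__
XXXX
___X
_X__
X___
step 1: _X__
__XX
X__X
_X__
X___
step 2: _XX_
_X__
X_XX
_X__
X___
step 3: _XX_
_X__
X_XX
____
_XX_
step 4: _XX_
_X__
X_XX
_X__
X___
step 5: _XX_
_X__
X_XX
XX__
_X__
step 6: _XX_
_X__
X_XX
_X__
X___
step 7: XXX_
X___
__XX
_X__
X___
step 8: XXX_
X___
__XX
_XX_
XXXX
step 9: XXX_
X___
_XXX
X___
X_XX
step 10: XXX_
X___
_XX_
X_XX
X_X_
step 11: XXX_
X_X_
___X
X__X
X_X_
step 12: XXX_
X_X_
___X
X_XX
XX_X
step 13: XXX_
__X_
XX_X
__XX
XX_X
step 14: XX__
_X_X
XXXX
__XX
XX_X
step 15: XX__
_X_X
XX_X
_X__
XXXX
step 16: ____
XX_X
XX_X
_X__
XXXX
step 17: ____
XX_X
XX_X
_XX_
X___
step 18: ____
XXXX
X_X_
_X__
X___
step 19: __XX
XXX_
X_X_
_X__
X___
step 20: __XX
XXX_
XXX_
X_X_
XX__
step 21: __X_
XX_X
XXXX
X_X_
XX__

1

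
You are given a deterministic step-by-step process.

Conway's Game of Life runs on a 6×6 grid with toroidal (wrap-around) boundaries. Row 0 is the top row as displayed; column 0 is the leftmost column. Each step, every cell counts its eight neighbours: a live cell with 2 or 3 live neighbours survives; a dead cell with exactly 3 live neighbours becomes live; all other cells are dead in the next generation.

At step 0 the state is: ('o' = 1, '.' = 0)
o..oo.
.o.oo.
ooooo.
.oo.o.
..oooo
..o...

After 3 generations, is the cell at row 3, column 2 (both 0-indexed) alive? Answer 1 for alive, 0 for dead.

step 0: o..oo.
.o.oo.
ooooo.
.oo.o.
..oooo
..o...
step 1: .o..oo
......
o.....
......
....oo
.oo...
step 2: ooo...
o....o
......
.....o
......
.ooo..
step 3: ...o.o
o....o
o....o
......
..o...
o..o..

0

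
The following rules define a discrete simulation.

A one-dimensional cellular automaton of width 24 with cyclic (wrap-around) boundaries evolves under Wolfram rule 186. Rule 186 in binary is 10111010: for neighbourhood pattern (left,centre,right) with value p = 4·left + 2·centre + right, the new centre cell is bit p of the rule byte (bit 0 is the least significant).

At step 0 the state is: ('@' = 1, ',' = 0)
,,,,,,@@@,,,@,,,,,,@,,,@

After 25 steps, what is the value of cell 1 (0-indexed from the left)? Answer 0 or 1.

0

gen 0: ,,,,,,@@@,,,@,,,,,,@,,,@
gen 1: @,,,,@@@,@,@,@,,,,@,@,@,
gen 2: ,@,,@@@,@,@,@,@,,@,@,@,@
gen 3: @,@@@@,@,@,@,@,@@,@,@,@,
gen 4: ,@@@@,@,@,@,@,@@,@,@,@,@
gen 5: @@@@,@,@,@,@,@@,@,@,@,@,
gen 6: @@@,@,@,@,@,@@,@,@,@,@,@
gen 7: @@,@,@,@,@,@@,@,@,@,@,@@
gen 8: @,@,@,@,@,@@,@,@,@,@,@@@
gen 9: ,@,@,@,@,@@,@,@,@,@,@@@@
gen 10: @,@,@,@,@@,@,@,@,@,@@@@,
gen 11: ,@,@,@,@@,@,@,@,@,@@@@,@
gen 12: @,@,@,@@,@,@,@,@,@@@@,@,
gen 13: ,@,@,@@,@,@,@,@,@@@@,@,@
gen 14: @,@,@@,@,@,@,@,@@@@,@,@,
gen 15: ,@,@@,@,@,@,@,@@@@,@,@,@
gen 16: @,@@,@,@,@,@,@@@@,@,@,@,
gen 17: ,@@,@,@,@,@,@@@@,@,@,@,@
gen 18: @@,@,@,@,@,@@@@,@,@,@,@,
gen 19: @,@,@,@,@,@@@@,@,@,@,@,@
gen 20: ,@,@,@,@,@@@@,@,@,@,@,@@
gen 21: @,@,@,@,@@@@,@,@,@,@,@@,
gen 22: ,@,@,@,@@@@,@,@,@,@,@@,@
gen 23: @,@,@,@@@@,@,@,@,@,@@,@,
gen 24: ,@,@,@@@@,@,@,@,@,@@,@,@
gen 25: @,@,@@@@,@,@,@,@,@@,@,@,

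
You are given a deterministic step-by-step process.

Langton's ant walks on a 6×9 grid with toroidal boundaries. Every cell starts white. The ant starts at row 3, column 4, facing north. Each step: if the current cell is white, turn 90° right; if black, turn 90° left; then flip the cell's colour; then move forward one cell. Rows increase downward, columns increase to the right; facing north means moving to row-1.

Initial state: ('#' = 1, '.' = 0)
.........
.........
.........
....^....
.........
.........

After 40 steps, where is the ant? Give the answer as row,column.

k=0  .........
.........
.........
....^....
.........
.........
k=1  .........
.........
.........
....#>...
.........
.........
k=2  .........
.........
.........
....##...
.....v...
.........
k=3  .........
.........
.........
....##...
....<#...
.........
k=4  .........
.........
.........
....^#...
....##...
.........
k=5  .........
.........
.........
...<.#...
....##...
.........
k=6  .........
.........
...^.....
...#.#...
....##...
.........
k=7  .........
.........
...#>....
...#.#...
....##...
.........
k=8  .........
.........
...##....
...#v#...
....##...
.........
k=9  .........
.........
...##....
...<##...
....##...
.........
k=10  .........
.........
...##....
....##...
...v##...
.........
k=11  .........
.........
...##....
....##...
..<###...
.........
k=12  .........
.........
...##....
..^.##...
..####...
.........
k=13  .........
.........
...##....
..#>##...
..####...
.........
k=14  .........
.........
...##....
..####...
..#v##...
.........
k=15  .........
.........
...##....
..####...
..#.>#...
.........
k=16  .........
.........
...##....
..##^#...
..#..#...
.........
k=17  .........
.........
...##....
..#<.#...
..#..#...
.........
k=18  .........
.........
...##....
..#..#...
..#v.#...
.........
k=19  .........
.........
...##....
..#..#...
..<#.#...
.........
k=20  .........
.........
...##....
..#..#...
...#.#...
..v......
k=21  .........
.........
...##....
..#..#...
...#.#...
.<#......
k=22  .........
.........
...##....
..#..#...
.^.#.#...
.##......
k=23  .........
.........
...##....
..#..#...
.#>#.#...
.##......
k=24  .........
.........
...##....
..#..#...
.###.#...
.#v......
k=25  .........
.........
...##....
..#..#...
.###.#...
.#.>.....
k=26  ...v.....
.........
...##....
..#..#...
.###.#...
.#.#.....
k=27  ..<#.....
.........
...##....
..#..#...
.###.#...
.#.#.....
k=28  ..##.....
.........
...##....
..#..#...
.###.#...
.#^#.....
k=29  ..##.....
.........
...##....
..#..#...
.###.#...
.##>.....
k=30  ..##.....
.........
...##....
..#..#...
.##^.#...
.##......
k=31  ..##.....
.........
...##....
..#..#...
.#<..#...
.##......
k=32  ..##.....
.........
...##....
..#..#...
.#...#...
.#v......
k=33  ..##.....
.........
...##....
..#..#...
.#...#...
.#.>.....
k=34  ..#v.....
.........
...##....
..#..#...
.#...#...
.#.#.....
k=35  ..#.>....
.........
...##....
..#..#...
.#...#...
.#.#.....
k=36  ..#.#....
....v....
...##....
..#..#...
.#...#...
.#.#.....
k=37  ..#.#....
...<#....
...##....
..#..#...
.#...#...
.#.#.....
k=38  ..#^#....
...##....
...##....
..#..#...
.#...#...
.#.#.....
k=39  ..##>....
...##....
...##....
..#..#...
.#...#...
.#.#.....
k=40  ..##.....
...##....
...##....
..#..#...
.#...#...
.#.#^....

5,4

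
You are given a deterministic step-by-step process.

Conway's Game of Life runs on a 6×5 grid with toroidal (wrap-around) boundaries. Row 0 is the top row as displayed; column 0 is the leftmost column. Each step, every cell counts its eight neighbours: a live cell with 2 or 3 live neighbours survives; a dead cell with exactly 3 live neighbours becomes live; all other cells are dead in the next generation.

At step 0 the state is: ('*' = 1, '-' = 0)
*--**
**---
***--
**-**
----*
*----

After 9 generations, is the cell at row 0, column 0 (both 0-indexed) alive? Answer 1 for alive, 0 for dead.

gen 0: *--**
**---
***--
**-**
----*
*----
gen 1: -----
---*-
---*-
---*-
-*-*-
*--*-
gen 2: ----*
-----
--***
---**
---*-
--*-*
gen 3: ---*-
----*
--*-*
-----
--*--
----*
gen 4: ---**
----*
---*-
---*-
-----
---*-
gen 5: ---**
----*
---**
-----
-----
---**
gen 6: *----
*----
---**
-----
-----
---**
gen 7: *----
*----
----*
-----
-----
----*
gen 8: *---*
*---*
-----
-----
-----
-----
gen 9: *---*
*---*
-----
-----
-----
-----

1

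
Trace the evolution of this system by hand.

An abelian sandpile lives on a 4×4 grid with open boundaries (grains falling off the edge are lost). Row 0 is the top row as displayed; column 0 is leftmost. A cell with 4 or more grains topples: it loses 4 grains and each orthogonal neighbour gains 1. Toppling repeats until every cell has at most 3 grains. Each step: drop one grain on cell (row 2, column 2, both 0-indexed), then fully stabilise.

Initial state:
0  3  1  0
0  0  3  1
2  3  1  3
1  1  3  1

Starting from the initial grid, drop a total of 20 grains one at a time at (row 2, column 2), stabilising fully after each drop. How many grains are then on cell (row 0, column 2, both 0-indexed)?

1

step 0: 0  3  1  0
0  0  3  1
2  3  1  3
1  1  3  1
step 1: 0  3  1  0
0  0  3  1
2  3  2  3
1  1  3  1
step 2: 0  3  1  0
0  0  3  1
2  3  3  3
1  1  3  1
step 3: 0  3  2  0
0  2  1  3
3  1  0  1
1  3  1  3
step 4: 0  3  2  0
0  2  1  3
3  1  1  1
1  3  1  3
step 5: 0  3  2  0
0  2  1  3
3  1  2  1
1  3  1  3
step 6: 0  3  2  0
0  2  1  3
3  1  3  1
1  3  1  3
step 7: 0  3  2  0
0  2  2  3
3  2  0  2
1  3  2  3
step 8: 0  3  2  0
0  2  2  3
3  2  1  2
1  3  2  3
step 9: 0  3  2  0
0  2  2  3
3  2  2  2
1  3  2  3
step 10: 0  3  2  0
0  2  2  3
3  2  3  2
1  3  2  3
step 11: 0  3  2  0
0  2  3  3
3  3  0  3
1  3  3  3
step 12: 0  3  2  0
0  2  3  3
3  3  1  3
1  3  3  3
step 13: 0  3  2  0
0  2  3  3
3  3  2  3
1  3  3  3
step 14: 0  3  2  0
0  2  3  3
3  3  3  3
1  3  3  3
step 15: 1  1  1  2
2  3  0  2
1  0  2  3
3  2  3  1
step 16: 1  1  1  2
2  3  0  2
1  0  3  3
3  2  3  1
step 17: 1  1  1  2
2  3  1  3
1  1  2  0
3  3  0  3
step 18: 1  1  1  2
2  3  1  3
1  1  3  0
3  3  0  3
step 19: 1  1  1  2
2  3  2  3
1  2  0  1
3  3  1  3
step 20: 1  1  1  2
2  3  2  3
1  2  1  1
3  3  1  3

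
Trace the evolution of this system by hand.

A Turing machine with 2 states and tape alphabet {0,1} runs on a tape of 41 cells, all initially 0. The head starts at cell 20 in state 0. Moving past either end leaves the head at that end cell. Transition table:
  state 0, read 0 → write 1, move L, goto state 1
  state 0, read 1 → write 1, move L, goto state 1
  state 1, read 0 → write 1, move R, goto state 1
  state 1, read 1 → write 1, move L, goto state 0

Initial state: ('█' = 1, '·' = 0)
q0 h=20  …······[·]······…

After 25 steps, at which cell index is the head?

[0] q0 h=20  …······[·]······…
[1] q1 h=19  …······[·]█·····…
[2] q1 h=20  …·····█[█]······…
[3] q0 h=19  …······[█]█·····…
[4] q1 h=18  …······[·]██····…
[5] q1 h=19  …·····█[█]█·····…
[6] q0 h=18  …······[█]██····…
[7] q1 h=17  …······[·]███···…
[8] q1 h=18  …·····█[█]██····…
[9] q0 h=17  …······[█]███···…
[10] q1 h=16  …······[·]████··…
[11] q1 h=17  …·····█[█]███···…
[12] q0 h=16  …······[█]████··…
[13] q1 h=15  …······[·]█████·…
[14] q1 h=16  …·····█[█]████··…
[15] q0 h=15  …······[█]█████·…
[16] q1 h=14  …······[·]██████…
[17] q1 h=15  …·····█[█]█████·…
[18] q0 h=14  …······[█]██████…
[19] q1 h=13  …······[·]██████…
[20] q1 h=14  …·····█[█]██████…
[21] q0 h=13  …······[█]██████…
[22] q1 h=12  …······[·]██████…
[23] q1 h=13  …·····█[█]██████…
[24] q0 h=12  …······[█]██████…
[25] q1 h=11  …······[·]██████…

11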